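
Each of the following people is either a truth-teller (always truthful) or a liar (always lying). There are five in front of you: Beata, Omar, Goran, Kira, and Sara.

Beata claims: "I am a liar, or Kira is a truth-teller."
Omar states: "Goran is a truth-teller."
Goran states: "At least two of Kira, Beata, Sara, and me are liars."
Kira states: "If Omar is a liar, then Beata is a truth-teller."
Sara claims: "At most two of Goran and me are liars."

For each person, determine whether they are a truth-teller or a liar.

Regardless of anyone's role, Sara's statement is true, so Sara is a truth-teller.
Consider Beata. Suppose Beata is a liar.
Then Beata's own statement would have to be false, but it can't be — contradiction.
So Beata is a truth-teller.
With that fixed, Kira's statement is true, so Kira is a truth-teller.
With that fixed, Goran's statement is false, so Goran is a liar.
With that fixed, Omar's statement is false, so Omar is a liar.

Beata: truth-teller, Omar: liar, Goran: liar, Kira: truth-teller, Sara: truth-teller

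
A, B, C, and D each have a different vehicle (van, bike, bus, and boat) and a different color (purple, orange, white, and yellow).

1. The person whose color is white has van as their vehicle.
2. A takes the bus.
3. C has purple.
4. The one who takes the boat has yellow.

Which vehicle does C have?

With clues 1–2, bus is impossible for C's vehicle.
With clues 1–3, van is impossible for C's vehicle.
With clues 1–4, boat is impossible for C's vehicle.
That leaves bike.

bike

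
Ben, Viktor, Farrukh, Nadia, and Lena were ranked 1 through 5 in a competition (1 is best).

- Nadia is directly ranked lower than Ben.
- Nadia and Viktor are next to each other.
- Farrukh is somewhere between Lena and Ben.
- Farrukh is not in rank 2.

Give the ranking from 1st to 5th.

From clue 1: Ben is in {1,2,3,4}.
From clues 1–2: Ben is in {1,2,3}.
From clues 1–3: Ben is in {1,3}.
From clues 1–4: Ben → rank 1, Nadia → rank 2, Viktor → rank 3, Farrukh → rank 4, Lena → rank 5.

Ben, Nadia, Viktor, Farrukh, Lena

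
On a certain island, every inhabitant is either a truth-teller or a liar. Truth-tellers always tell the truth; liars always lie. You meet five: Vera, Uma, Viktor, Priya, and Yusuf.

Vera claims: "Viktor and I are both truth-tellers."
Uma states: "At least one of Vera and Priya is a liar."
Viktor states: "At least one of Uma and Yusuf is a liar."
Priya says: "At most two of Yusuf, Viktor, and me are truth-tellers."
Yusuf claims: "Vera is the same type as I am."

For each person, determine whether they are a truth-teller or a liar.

Consider Vera. Suppose Vera is a liar.
Then whichever role Yusuf has, Yusuf's statement has the wrong truth value — contradiction.
So Vera is a truth-teller.
Consider Uma. Suppose Uma is a truth-teller.
Then no assignment of the remaining roles makes every statement match its speaker's type — contradiction.
So Uma is a liar.
With that fixed, Viktor's statement is true, so Viktor is a truth-teller.
Consider Priya. Suppose Priya is a liar.
Then Uma's statement comes out true, contradicting Uma being a liar.
So Priya is a truth-teller.
Consider Yusuf. Suppose Yusuf is a truth-teller.
Then Priya's statement comes out false, contradicting Priya being a truth-teller.
So Yusuf is a liar.

Vera: truth-teller, Uma: liar, Viktor: truth-teller, Priya: truth-teller, Yusuf: liar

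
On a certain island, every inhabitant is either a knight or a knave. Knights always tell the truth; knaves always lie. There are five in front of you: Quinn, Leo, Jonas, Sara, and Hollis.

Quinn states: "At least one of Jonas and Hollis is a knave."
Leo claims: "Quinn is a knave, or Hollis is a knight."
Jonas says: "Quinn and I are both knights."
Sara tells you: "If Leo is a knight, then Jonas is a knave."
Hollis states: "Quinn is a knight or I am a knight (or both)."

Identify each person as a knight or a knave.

Consider Quinn. Suppose Quinn is a knave.
Then no assignment of the remaining roles makes every statement match its speaker's type — contradiction.
So Quinn is a knight.
With that fixed, Hollis's statement is true, so Hollis is a knight.
With that fixed, Leo's statement is true, so Leo is a knight.
Consider Jonas. Suppose Jonas is a knight.
Then Quinn's statement comes out false, contradicting Quinn being a knight.
So Jonas is a knave.
With that fixed, Sara's statement is true, so Sara is a knight.

Quinn: knight, Leo: knight, Jonas: knave, Sara: knight, Hollis: knight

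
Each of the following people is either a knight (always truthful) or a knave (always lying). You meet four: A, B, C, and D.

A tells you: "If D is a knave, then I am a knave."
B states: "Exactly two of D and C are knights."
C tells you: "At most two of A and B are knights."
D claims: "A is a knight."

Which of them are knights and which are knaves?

A: knight, B: knight, C: knight, D: knight

Regardless of anyone's role, C's statement is true, so C is a knight.
Consider A. Suppose A is a knave.
Then A's own statement would have to be false, but it can't be — contradiction.
So A is a knight.
With that fixed, D's statement is true, so D is a knight.
With that fixed, B's statement is true, so B is a knight.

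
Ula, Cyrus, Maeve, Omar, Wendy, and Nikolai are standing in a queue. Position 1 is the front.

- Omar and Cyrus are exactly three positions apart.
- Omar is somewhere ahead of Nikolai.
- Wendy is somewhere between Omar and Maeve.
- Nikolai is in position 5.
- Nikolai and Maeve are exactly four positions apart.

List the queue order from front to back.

Maeve, Wendy, Omar, Ula, Nikolai, Cyrus

From clues 1–2: Cyrus is in {1,2,4,5,6}.
From clues 1–3: Wendy is in {2,3,4,5}.
From clues 1–4: Nikolai → position 5.
From clues 1–5: Maeve → position 1, Wendy → position 2, Omar → position 3, Ula → position 4, Cyrus → position 6.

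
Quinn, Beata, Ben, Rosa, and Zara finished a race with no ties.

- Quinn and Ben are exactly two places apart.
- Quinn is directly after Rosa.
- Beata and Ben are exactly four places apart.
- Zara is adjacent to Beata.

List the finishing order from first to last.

Ben, Rosa, Quinn, Zara, Beata

From clues 1–2: Quinn is in {2,3,4,5}.
From clues 1–3: Rosa → place 2, Quinn → place 3, Zara → place 4.
From clues 1–4: Ben → place 1, Beata → place 5.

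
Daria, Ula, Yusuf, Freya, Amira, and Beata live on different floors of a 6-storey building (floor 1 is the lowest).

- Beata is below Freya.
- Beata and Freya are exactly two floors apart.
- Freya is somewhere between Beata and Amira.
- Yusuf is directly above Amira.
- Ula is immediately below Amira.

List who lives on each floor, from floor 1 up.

Beata, Daria, Freya, Ula, Amira, Yusuf

From clue 1: Freya is in {2,3,4,5,6}.
From clues 1–2: Freya is in {3,4,5,6}.
From clues 1–3: Freya is in {3,4,5}.
From clues 1–4: Yusuf is in {5,6}.
From clues 1–5: Beata → floor 1, Daria → floor 2, Freya → floor 3, Ula → floor 4, Amira → floor 5, Yusuf → floor 6.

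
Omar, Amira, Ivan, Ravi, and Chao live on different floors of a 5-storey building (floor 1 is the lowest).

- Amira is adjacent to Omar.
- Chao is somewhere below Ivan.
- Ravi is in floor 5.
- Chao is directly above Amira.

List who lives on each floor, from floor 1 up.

From clues 1–2: Ivan is in {2,3,4,5}.
From clues 1–3: Ravi → floor 5.
From clues 1–4: Omar → floor 1, Amira → floor 2, Chao → floor 3, Ivan → floor 4.

Omar, Amira, Chao, Ivan, Ravi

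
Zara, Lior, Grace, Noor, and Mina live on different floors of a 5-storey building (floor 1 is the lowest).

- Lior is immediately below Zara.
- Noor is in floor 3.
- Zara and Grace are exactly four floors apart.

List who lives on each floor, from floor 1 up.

From clue 1: Zara is in {2,3,4,5}.
From clues 1–2: Noor → floor 3.
From clues 1–3: Grace → floor 1, Mina → floor 2, Lior → floor 4, Zara → floor 5.

Grace, Mina, Noor, Lior, Zara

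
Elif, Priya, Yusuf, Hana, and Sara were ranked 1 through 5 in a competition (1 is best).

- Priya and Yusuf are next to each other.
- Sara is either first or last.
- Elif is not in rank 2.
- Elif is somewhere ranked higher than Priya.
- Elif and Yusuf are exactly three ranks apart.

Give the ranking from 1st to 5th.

Elif, Hana, Priya, Yusuf, Sara

From clues 1–2: Sara is in {1,5}.
From clues 1–4: Elif is in {1,3}.
From clues 1–5: Elif → rank 1, Hana → rank 2, Priya → rank 3, Yusuf → rank 4, Sara → rank 5.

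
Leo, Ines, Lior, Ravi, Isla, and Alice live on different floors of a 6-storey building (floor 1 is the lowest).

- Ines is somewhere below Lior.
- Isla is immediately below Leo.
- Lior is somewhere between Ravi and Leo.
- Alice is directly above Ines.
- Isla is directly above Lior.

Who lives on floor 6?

Leo

With clue 1, Ines is ruled out for floor 6.
With clues 1–2, Isla is ruled out for floor 6.
With clues 1–3, Lior is ruled out for floor 6.
With clues 1–4, Alice is ruled out for floor 6.
With clues 1–5, Ravi is ruled out for floor 6.
So floor 6 is Leo.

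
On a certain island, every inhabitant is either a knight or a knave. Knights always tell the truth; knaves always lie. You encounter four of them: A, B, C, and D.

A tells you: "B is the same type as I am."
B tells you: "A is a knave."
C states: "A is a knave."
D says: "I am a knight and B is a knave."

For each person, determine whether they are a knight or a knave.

Consider A. Suppose A is a knight.
Then no assignment of the remaining roles makes every statement match its speaker's type — contradiction.
So A is a knave.
With that fixed, B's statement is true, so B is a knight.
With that fixed, C's statement is true, so C is a knight.
With that fixed, D's statement is false, so D is a knave.

A: knave, B: knight, C: knight, D: knave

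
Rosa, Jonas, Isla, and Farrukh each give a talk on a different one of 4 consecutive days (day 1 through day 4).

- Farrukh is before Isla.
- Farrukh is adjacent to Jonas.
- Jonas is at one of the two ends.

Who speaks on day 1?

With clue 1, Isla is ruled out for day 1.
With clues 1–3, Farrukh and Rosa are ruled out for day 1.
So day 1 is Jonas.

Jonas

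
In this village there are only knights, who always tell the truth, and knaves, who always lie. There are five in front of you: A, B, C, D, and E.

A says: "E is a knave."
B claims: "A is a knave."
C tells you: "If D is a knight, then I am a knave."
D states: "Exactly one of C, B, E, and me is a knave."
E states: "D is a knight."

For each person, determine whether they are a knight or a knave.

A: knight, B: knave, C: knight, D: knave, E: knave

Consider A. Suppose A is a knave.
Then no assignment of the remaining roles makes every statement match its speaker's type — contradiction.
So A is a knight.
With that fixed, B's statement is false, so B is a knave.
Consider C. Suppose C is a knave.
Then C's own statement would have to be false, but it can't be — contradiction.
So C is a knight.
Consider D. Suppose D is a knight.
Then C's statement comes out false, contradicting C being a knight.
So D is a knave.
With that fixed, E's statement is false, so E is a knave.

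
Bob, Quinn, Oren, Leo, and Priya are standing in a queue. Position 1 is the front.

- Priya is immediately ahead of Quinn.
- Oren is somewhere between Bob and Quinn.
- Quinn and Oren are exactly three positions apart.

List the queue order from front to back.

From clue 1: Quinn is in {2,3,4,5}.
From clues 1–2: Oren is in {2,3,4}.
From clues 1–3: Bob → position 1, Oren → position 2, Leo → position 3, Priya → position 4, Quinn → position 5.

Bob, Oren, Leo, Priya, Quinn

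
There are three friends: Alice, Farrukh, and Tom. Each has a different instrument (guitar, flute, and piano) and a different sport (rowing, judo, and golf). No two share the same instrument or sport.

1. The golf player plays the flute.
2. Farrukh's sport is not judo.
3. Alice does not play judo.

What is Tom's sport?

judo

With clues 1–3, golf and rowing are impossible for Tom's sport.
That leaves judo.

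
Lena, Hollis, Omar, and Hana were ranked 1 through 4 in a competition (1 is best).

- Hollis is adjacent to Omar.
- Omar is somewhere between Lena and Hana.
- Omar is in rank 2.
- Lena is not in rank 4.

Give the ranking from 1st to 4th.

Lena, Omar, Hollis, Hana

From clues 1–2: Lena is in {1,4}.
From clues 1–3: Omar → rank 2, Hollis → rank 3.
From clues 1–4: Lena → rank 1, Hana → rank 4.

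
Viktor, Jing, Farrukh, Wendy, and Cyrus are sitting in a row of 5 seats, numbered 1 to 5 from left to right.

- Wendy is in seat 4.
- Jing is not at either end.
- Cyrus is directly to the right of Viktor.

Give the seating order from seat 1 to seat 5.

From clue 1: Wendy → seat 4.
From clues 1–2: Jing is in {2,3}.
From clues 1–3: Viktor → seat 1, Cyrus → seat 2, Jing → seat 3, Farrukh → seat 5.

Viktor, Cyrus, Jing, Wendy, Farrukh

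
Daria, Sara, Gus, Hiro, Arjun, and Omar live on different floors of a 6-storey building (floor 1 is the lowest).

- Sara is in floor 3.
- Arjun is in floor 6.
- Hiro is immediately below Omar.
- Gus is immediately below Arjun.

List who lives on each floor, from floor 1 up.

Hiro, Omar, Sara, Daria, Gus, Arjun

From clue 1: Sara → floor 3.
From clues 1–2: Arjun → floor 6.
From clues 1–3: Hiro is in {1,4}.
From clues 1–4: Hiro → floor 1, Omar → floor 2, Daria → floor 4, Gus → floor 5.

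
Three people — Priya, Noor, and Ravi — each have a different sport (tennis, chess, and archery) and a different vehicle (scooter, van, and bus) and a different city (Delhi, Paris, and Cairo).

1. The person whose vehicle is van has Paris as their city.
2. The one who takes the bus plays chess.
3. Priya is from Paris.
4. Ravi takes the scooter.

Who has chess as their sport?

Noor

With clues 1–3, Priya is impossible for the one with sport chess.
With clues 1–4, Ravi is impossible for the one with sport chess.
That leaves Noor.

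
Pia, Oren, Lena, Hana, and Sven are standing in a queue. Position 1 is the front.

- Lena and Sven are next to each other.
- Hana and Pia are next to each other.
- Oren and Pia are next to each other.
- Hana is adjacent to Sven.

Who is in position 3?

With clues 1–3, Lena, Pia, and Sven are ruled out for position 3.
With clues 1–4, Oren is ruled out for position 3.
So position 3 is Hana.

Hana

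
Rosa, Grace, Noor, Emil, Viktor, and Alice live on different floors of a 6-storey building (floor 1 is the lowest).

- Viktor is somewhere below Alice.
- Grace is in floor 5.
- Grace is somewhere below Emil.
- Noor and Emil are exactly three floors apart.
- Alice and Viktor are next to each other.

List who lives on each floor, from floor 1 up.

From clue 1: Viktor is in {1,2,3,4,5}.
From clues 1–2: Grace → floor 5.
From clues 1–3: Emil → floor 6.
From clues 1–4: Noor → floor 3.
From clues 1–5: Viktor → floor 1, Alice → floor 2, Rosa → floor 4.

Viktor, Alice, Noor, Rosa, Grace, Emil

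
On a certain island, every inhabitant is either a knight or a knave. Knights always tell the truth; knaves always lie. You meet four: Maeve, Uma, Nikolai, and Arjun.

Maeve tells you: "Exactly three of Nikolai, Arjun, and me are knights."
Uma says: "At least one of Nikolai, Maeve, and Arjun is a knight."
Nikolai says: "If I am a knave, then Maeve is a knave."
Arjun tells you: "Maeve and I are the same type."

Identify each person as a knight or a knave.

Consider Maeve. Suppose Maeve is a knave.
Then whichever role Arjun has, Arjun's statement has the wrong truth value — contradiction.
So Maeve is a knight.
With that fixed, Uma's statement is true, so Uma is a knight.
Consider Nikolai. Suppose Nikolai is a knave.
Then Maeve's statement comes out false, contradicting Maeve being a knight.
So Nikolai is a knight.
Consider Arjun. Suppose Arjun is a knave.
Then Maeve's statement comes out false, contradicting Maeve being a knight.
So Arjun is a knight.

Maeve: knight, Uma: knight, Nikolai: knight, Arjun: knight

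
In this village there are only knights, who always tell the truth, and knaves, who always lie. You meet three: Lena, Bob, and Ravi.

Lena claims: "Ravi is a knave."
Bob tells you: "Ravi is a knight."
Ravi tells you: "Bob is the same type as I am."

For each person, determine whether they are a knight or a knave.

Lena: knave, Bob: knight, Ravi: knight

Consider Lena. Suppose Lena is a knight.
Then no assignment of the remaining roles makes every statement match its speaker's type — contradiction.
So Lena is a knave.
Consider Bob. Suppose Bob is a knave.
Then whichever role Ravi has, Ravi's statement has the wrong truth value — contradiction.
So Bob is a knight.
Consider Ravi. Suppose Ravi is a knave.
Then Lena's statement comes out true, contradicting Lena being a knave.
So Ravi is a knight.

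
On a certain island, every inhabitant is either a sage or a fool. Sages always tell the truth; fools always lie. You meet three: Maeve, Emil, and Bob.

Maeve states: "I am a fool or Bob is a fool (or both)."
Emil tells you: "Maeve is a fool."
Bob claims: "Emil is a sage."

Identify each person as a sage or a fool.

Consider Maeve. Suppose Maeve is a fool.
Then Maeve's own statement would have to be false, but it can't be — contradiction.
So Maeve is a sage.
With that fixed, Emil's statement is false, so Emil is a fool.
With that fixed, Bob's statement is false, so Bob is a fool.

Maeve: sage, Emil: fool, Bob: fool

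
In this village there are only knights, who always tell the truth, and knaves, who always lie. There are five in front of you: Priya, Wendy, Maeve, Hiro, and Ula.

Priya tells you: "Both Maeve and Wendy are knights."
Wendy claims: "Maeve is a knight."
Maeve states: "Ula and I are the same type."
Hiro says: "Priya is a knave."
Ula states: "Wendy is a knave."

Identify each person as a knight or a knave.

Priya: knave, Wendy: knave, Maeve: knave, Hiro: knight, Ula: knight

Consider Priya. Suppose Priya is a knight.
Then no assignment of the remaining roles makes every statement match its speaker's type — contradiction.
So Priya is a knave.
With that fixed, Hiro's statement is true, so Hiro is a knight.
Consider Wendy. Suppose Wendy is a knight.
Then no assignment of the remaining roles makes every statement match its speaker's type — contradiction.
So Wendy is a knave.
With that fixed, Ula's statement is true, so Ula is a knight.
Consider Maeve. Suppose Maeve is a knight.
Then Wendy's statement comes out true, contradicting Wendy being a knave.
So Maeve is a knave.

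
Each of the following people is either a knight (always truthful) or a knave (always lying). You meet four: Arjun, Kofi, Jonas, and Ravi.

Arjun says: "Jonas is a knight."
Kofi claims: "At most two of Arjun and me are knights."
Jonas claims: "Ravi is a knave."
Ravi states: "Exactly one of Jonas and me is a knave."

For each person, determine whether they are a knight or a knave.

Arjun: knave, Kofi: knight, Jonas: knave, Ravi: knight

Regardless of anyone's role, Kofi's statement is true, so Kofi is a knight.
Consider Arjun. Suppose Arjun is a knight.
Then no assignment of the remaining roles makes every statement match its speaker's type — contradiction.
So Arjun is a knave.
Consider Jonas. Suppose Jonas is a knight.
Then Arjun's statement comes out true, contradicting Arjun being a knave.
So Jonas is a knave.
Consider Ravi. Suppose Ravi is a knave.
Then Jonas's statement comes out true, contradicting Jonas being a knave.
So Ravi is a knight.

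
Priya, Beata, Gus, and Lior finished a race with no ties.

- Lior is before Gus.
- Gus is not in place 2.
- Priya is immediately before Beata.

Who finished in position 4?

With clue 1, Lior is ruled out for place 4.
With clues 1–3, Beata and Priya are ruled out for place 4.
So place 4 is Gus.

Gus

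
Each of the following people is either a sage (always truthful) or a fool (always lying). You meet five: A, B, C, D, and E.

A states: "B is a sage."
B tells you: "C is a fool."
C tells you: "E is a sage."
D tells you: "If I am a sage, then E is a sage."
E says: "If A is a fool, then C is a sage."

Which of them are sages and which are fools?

A: fool, B: fool, C: sage, D: sage, E: sage

Consider A. Suppose A is a sage.
Then no assignment of the remaining roles makes every statement match its speaker's type — contradiction.
So A is a fool.
Consider B. Suppose B is a sage.
Then A's statement comes out true, contradicting A being a fool.
So B is a fool.
Consider C. Suppose C is a fool.
Then B's statement comes out true, contradicting B being a fool.
So C is a sage.
With that fixed, E's statement is true, so E is a sage.
With that fixed, D's statement is true, so D is a sage.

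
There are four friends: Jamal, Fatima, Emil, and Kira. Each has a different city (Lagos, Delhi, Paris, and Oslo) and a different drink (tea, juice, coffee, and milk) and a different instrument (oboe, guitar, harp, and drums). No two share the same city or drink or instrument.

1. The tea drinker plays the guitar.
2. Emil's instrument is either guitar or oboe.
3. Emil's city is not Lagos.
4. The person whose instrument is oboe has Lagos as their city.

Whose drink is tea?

Emil

With clues 1–4, Fatima, Jamal, and Kira are impossible for the one with drink tea.
That leaves Emil.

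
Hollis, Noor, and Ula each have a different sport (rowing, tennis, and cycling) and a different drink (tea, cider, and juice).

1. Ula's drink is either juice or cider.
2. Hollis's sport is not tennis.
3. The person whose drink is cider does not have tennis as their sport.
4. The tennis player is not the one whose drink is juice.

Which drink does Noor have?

tea

With clues 1–4, cider and juice are impossible for Noor's drink.
That leaves tea.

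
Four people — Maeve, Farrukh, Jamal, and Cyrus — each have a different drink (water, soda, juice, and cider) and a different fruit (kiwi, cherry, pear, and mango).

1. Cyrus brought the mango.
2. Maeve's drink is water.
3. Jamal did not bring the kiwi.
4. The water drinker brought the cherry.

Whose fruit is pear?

Clue 1 rules out Cyrus for the one with fruit pear.
With clues 1–4, Farrukh and Maeve are impossible for the one with fruit pear.
That leaves Jamal.

Jamal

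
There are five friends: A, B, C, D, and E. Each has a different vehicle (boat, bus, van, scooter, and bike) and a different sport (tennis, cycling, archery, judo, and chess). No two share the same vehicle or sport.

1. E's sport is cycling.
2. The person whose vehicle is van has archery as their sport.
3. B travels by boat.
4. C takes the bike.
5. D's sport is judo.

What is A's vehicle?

With clues 1–3, boat is impossible for A's vehicle.
With clues 1–4, bike is impossible for A's vehicle.
With clues 1–5, bus and scooter are impossible for A's vehicle.
That leaves van.

van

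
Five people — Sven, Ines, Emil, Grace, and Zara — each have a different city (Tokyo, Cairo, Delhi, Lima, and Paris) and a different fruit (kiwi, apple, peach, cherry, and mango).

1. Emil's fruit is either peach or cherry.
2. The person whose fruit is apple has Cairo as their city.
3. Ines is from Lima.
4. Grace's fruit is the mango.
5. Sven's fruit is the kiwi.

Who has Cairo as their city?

With clues 1–2, Emil is impossible for the one with city Cairo.
With clues 1–3, Ines is impossible for the one with city Cairo.
With clues 1–4, Grace is impossible for the one with city Cairo.
With clues 1–5, Sven is impossible for the one with city Cairo.
That leaves Zara.

Zara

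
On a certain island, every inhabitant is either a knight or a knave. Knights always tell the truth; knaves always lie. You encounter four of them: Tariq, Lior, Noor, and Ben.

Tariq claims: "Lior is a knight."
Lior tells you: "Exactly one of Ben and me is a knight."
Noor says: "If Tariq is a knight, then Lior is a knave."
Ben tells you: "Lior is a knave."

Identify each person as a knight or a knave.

Tariq: knight, Lior: knight, Noor: knave, Ben: knave

Consider Tariq. Suppose Tariq is a knave.
Then no assignment of the remaining roles makes every statement match its speaker's type — contradiction.
So Tariq is a knight.
Consider Lior. Suppose Lior is a knave.
Then Tariq's statement comes out false, contradicting Tariq being a knight.
So Lior is a knight.
With that fixed, Noor's statement is false, so Noor is a knave.
With that fixed, Ben's statement is false, so Ben is a knave.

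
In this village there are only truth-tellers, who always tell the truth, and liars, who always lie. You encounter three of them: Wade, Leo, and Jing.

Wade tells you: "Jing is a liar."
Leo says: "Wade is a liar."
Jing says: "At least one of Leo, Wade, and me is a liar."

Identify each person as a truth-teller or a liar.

Wade: liar, Leo: truth-teller, Jing: truth-teller

Consider Wade. Suppose Wade is a truth-teller.
Then no assignment of the remaining roles makes every statement match its speaker's type — contradiction.
So Wade is a liar.
With that fixed, Leo's statement is true, so Leo is a truth-teller.
With that fixed, Jing's statement is true, so Jing is a truth-teller.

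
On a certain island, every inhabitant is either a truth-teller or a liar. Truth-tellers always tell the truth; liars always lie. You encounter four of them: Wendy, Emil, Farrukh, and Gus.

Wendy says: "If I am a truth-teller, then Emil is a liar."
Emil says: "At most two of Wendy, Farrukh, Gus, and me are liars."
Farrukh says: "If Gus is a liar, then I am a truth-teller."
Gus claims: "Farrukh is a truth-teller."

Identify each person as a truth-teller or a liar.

Wendy: truth-teller, Emil: liar, Farrukh: liar, Gus: liar

Consider Wendy. Suppose Wendy is a liar.
Then Wendy's own statement would have to be false, but it can't be — contradiction.
So Wendy is a truth-teller.
Consider Emil. Suppose Emil is a truth-teller.
Then Wendy's statement comes out false, contradicting Wendy being a truth-teller.
So Emil is a liar.
Consider Farrukh. Suppose Farrukh is a truth-teller.
Then Emil's statement comes out true, contradicting Emil being a liar.
So Farrukh is a liar.
With that fixed, Gus's statement is false, so Gus is a liar.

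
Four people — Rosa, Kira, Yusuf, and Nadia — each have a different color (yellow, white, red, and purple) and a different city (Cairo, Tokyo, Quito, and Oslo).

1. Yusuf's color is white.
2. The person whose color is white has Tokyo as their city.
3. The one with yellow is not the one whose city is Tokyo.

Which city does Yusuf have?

Tokyo

With clues 1–2, Cairo, Oslo, and Quito are impossible for Yusuf's city.
That leaves Tokyo.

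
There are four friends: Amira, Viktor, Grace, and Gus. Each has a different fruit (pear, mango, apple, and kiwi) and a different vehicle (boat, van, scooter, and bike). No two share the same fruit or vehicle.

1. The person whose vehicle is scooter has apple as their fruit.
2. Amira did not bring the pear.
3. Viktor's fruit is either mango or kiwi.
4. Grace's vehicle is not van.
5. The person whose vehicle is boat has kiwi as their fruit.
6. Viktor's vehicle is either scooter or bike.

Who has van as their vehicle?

Gus

With clues 1–4, Grace is impossible for the one with vehicle van.
With clues 1–6, Amira and Viktor are impossible for the one with vehicle van.
That leaves Gus.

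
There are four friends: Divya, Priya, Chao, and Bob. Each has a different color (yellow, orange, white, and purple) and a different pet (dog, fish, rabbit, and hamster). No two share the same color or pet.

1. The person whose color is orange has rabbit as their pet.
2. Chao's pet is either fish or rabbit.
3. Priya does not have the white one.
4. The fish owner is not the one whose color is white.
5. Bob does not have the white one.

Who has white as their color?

Divya

With clues 1–3, Priya is impossible for the one with color white.
With clues 1–4, Chao is impossible for the one with color white.
With clues 1–5, Bob is impossible for the one with color white.
That leaves Divya.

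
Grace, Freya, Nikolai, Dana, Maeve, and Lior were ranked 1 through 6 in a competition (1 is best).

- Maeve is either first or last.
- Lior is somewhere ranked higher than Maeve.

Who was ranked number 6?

Maeve

With clues 1–2, Dana, Freya, Grace, Lior, and Nikolai are ruled out for rank 6.
So rank 6 is Maeve.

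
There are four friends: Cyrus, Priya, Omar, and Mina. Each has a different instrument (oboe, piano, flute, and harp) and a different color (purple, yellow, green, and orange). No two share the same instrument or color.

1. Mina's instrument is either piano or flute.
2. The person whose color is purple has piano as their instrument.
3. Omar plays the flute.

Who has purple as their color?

Mina

With clues 1–3, Cyrus, Omar, and Priya are impossible for the one with color purple.
That leaves Mina.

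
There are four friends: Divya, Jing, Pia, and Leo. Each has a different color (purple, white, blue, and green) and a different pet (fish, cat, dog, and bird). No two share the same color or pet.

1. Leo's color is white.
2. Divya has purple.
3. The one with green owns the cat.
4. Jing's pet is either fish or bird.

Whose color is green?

Pia

Clue 1 rules out Leo for the one with color green.
With clues 1–2, Divya is impossible for the one with color green.
With clues 1–4, Jing is impossible for the one with color green.
That leaves Pia.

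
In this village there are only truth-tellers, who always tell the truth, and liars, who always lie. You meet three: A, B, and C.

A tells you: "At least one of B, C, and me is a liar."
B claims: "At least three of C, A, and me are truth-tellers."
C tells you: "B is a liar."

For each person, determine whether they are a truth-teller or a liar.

A: truth-teller, B: liar, C: truth-teller

Consider A. Suppose A is a liar.
Then A's own statement would have to be false, but it can't be — contradiction.
So A is a truth-teller.
Consider B. Suppose B is a truth-teller.
Then no assignment of the remaining roles makes every statement match its speaker's type — contradiction.
So B is a liar.
With that fixed, C's statement is true, so C is a truth-teller.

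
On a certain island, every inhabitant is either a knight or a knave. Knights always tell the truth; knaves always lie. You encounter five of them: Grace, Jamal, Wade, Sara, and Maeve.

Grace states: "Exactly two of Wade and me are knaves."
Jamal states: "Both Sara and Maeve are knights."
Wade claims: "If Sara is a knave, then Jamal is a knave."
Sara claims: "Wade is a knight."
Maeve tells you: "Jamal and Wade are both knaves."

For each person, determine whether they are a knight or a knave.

Grace: knave, Jamal: knave, Wade: knight, Sara: knight, Maeve: knave

Consider Grace. Suppose Grace is a knight.
Then Grace's own statement would have to be true, but it can't be — contradiction.
So Grace is a knave.
Consider Jamal. Suppose Jamal is a knight.
Then no assignment of the remaining roles makes every statement match its speaker's type — contradiction.
So Jamal is a knave.
With that fixed, Wade's statement is true, so Wade is a knight.
With that fixed, Sara's statement is true, so Sara is a knight.
With that fixed, Maeve's statement is false, so Maeve is a knave.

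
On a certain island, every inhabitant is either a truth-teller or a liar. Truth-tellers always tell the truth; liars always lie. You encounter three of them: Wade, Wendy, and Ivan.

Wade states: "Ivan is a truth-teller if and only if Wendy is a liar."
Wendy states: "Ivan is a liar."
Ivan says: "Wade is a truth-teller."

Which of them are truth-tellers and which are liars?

Consider Wade. Suppose Wade is a liar.
Then no assignment of the remaining roles makes every statement match its speaker's type — contradiction.
So Wade is a truth-teller.
With that fixed, Ivan's statement is true, so Ivan is a truth-teller.
With that fixed, Wendy's statement is false, so Wendy is a liar.

Wade: truth-teller, Wendy: liar, Ivan: truth-teller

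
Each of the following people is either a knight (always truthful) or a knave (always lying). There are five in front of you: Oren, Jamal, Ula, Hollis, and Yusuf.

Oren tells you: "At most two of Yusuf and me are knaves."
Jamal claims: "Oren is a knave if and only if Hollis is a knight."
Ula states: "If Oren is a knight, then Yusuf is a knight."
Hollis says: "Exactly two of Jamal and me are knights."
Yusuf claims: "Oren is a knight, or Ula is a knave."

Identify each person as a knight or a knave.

Oren: knight, Jamal: knight, Ula: knight, Hollis: knave, Yusuf: knight

Regardless of anyone's role, Oren's statement is true, so Oren is a knight.
With that fixed, Yusuf's statement is true, so Yusuf is a knight.
With that fixed, Ula's statement is true, so Ula is a knight.
Consider Jamal. Suppose Jamal is a knave.
Then no assignment of the remaining roles makes every statement match its speaker's type — contradiction.
So Jamal is a knight.
Consider Hollis. Suppose Hollis is a knight.
Then Jamal's statement comes out false, contradicting Jamal being a knight.
So Hollis is a knave.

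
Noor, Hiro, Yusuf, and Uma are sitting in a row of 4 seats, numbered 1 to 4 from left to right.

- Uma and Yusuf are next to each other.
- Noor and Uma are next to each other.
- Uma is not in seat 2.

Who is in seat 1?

With clues 1–2, Uma is ruled out for seat 1.
With clues 1–3, Noor and Yusuf are ruled out for seat 1.
So seat 1 is Hiro.

Hiro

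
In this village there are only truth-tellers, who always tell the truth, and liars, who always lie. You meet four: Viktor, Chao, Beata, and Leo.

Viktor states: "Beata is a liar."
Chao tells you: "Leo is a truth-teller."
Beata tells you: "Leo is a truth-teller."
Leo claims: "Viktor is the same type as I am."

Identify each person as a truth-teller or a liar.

Viktor: truth-teller, Chao: liar, Beata: liar, Leo: liar

Consider Viktor. Suppose Viktor is a liar.
Then whichever role Leo has, Leo's statement has the wrong truth value — contradiction.
So Viktor is a truth-teller.
Consider Chao. Suppose Chao is a truth-teller.
Then no assignment of the remaining roles makes every statement match its speaker's type — contradiction.
So Chao is a liar.
Consider Beata. Suppose Beata is a truth-teller.
Then Viktor's statement comes out false, contradicting Viktor being a truth-teller.
So Beata is a liar.
Consider Leo. Suppose Leo is a truth-teller.
Then Chao's statement comes out true, contradicting Chao being a liar.
So Leo is a liar.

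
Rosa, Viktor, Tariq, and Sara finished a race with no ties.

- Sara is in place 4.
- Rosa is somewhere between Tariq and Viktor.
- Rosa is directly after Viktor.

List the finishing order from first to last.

Viktor, Rosa, Tariq, Sara

From clue 1: Sara → place 4.
From clues 1–2: Rosa → place 2.
From clues 1–3: Viktor → place 1, Tariq → place 3.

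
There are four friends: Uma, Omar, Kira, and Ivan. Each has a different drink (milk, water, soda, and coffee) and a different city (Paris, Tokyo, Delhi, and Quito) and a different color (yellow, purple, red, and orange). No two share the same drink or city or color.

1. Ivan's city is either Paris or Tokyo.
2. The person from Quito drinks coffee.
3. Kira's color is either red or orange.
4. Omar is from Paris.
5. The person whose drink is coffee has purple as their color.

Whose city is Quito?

Uma

Clue 1 rules out Ivan for the one with city Quito.
With clues 1–4, Omar is impossible for the one with city Quito.
With clues 1–5, Kira is impossible for the one with city Quito.
That leaves Uma.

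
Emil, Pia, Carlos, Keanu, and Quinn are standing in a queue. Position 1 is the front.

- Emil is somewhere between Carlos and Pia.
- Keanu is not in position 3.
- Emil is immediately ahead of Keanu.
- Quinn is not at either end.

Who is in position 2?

With clues 1–3, Emil and Keanu are ruled out for position 2.
With clues 1–4, Carlos and Pia are ruled out for position 2.
So position 2 is Quinn.

Quinn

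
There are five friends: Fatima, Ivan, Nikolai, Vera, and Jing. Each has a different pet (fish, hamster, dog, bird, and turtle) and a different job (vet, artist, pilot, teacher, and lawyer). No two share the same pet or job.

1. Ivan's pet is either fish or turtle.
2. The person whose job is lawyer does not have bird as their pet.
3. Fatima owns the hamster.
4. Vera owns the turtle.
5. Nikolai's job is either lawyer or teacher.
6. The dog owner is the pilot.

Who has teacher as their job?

Nikolai

With clues 1–6, Fatima, Ivan, Jing, and Vera are impossible for the one with job teacher.
That leaves Nikolai.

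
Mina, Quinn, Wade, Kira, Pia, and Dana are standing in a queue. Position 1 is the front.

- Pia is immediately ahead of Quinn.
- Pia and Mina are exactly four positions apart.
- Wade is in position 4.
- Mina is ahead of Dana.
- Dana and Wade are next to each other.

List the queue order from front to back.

Mina, Kira, Dana, Wade, Pia, Quinn

From clue 1: Quinn is in {2,3,4,5,6}.
From clues 1–2: Mina is in {1,5,6}.
From clues 1–3: Wade → position 4.
From clues 1–4: Mina is in {1,5}.
From clues 1–5: Mina → position 1, Kira → position 2, Dana → position 3, Pia → position 5, Quinn → position 6.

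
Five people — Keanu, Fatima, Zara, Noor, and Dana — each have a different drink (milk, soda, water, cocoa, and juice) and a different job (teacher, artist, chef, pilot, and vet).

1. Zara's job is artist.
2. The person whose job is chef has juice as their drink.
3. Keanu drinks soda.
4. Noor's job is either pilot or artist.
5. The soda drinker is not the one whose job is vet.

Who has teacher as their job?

Keanu

Clue 1 rules out Zara for the one with job teacher.
With clues 1–4, Noor is impossible for the one with job teacher.
With clues 1–5, Dana and Fatima are impossible for the one with job teacher.
That leaves Keanu.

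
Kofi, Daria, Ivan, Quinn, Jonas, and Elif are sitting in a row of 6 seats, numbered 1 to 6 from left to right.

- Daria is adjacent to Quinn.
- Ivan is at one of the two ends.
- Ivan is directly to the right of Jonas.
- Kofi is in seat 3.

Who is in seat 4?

With clues 1–2, Ivan is ruled out for seat 4.
With clues 1–3, Jonas is ruled out for seat 4.
With clues 1–4, Daria, Kofi, and Quinn are ruled out for seat 4.
So seat 4 is Elif.

Elif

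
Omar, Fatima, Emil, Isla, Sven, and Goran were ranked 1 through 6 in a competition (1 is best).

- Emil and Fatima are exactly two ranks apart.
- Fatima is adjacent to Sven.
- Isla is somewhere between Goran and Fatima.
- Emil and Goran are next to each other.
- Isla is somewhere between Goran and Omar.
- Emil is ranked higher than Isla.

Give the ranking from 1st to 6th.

From clues 1–3: Isla is in {2,3,4,5}.
From clues 1–4: Omar is in {1,6}.
From clues 1–6: Goran → rank 1, Emil → rank 2, Isla → rank 3, Fatima → rank 4, Sven → rank 5, Omar → rank 6.

Goran, Emil, Isla, Fatima, Sven, Omar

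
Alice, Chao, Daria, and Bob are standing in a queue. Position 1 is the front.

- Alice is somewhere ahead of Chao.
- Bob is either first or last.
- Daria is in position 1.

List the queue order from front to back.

From clue 1: Alice is in {1,2,3}.
From clues 1–2: Bob is in {1,4}.
From clues 1–3: Daria → position 1, Alice → position 2, Chao → position 3, Bob → position 4.

Daria, Alice, Chao, Bob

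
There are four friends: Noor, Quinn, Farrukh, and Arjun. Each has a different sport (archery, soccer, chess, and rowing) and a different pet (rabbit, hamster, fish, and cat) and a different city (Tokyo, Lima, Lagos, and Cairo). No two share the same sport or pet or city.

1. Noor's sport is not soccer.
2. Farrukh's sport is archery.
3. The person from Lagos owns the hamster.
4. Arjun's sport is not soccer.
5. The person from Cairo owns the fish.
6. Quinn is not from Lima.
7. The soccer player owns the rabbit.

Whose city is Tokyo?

Quinn

With clues 1–7, Arjun, Farrukh, and Noor are impossible for the one with city Tokyo.
That leaves Quinn.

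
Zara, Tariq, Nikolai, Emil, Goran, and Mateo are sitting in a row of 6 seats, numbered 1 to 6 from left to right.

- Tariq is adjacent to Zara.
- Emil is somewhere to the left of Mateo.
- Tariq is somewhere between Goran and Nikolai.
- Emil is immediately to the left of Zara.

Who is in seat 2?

With clues 1–4, Goran, Mateo, Nikolai, Tariq, and Zara are ruled out for seat 2.
So seat 2 is Emil.

Emil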